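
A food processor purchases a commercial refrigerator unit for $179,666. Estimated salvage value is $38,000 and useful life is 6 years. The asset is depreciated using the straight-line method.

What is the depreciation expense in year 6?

$23,611

Depreciable base = $179,666 − $38,000 = $141,666.
Annual expense = $141,666 / 6 = $23,611.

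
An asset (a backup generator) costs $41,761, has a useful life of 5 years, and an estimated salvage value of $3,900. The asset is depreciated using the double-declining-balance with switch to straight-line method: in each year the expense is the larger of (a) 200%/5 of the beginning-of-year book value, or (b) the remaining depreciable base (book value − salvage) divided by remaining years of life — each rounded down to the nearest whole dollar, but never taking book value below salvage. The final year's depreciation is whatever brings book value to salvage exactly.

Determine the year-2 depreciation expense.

Depreciable base = $41,761 − $3,900 = $37,861.
Year 1: DB = ⌊$41,761 × 200%/5⌋ = $16,704; SL = ⌊$37,861/5⌋ = $7,572 → take DB $16,704. Book value $25,057.
Year 2: DB = ⌊$25,057 × 200%/5⌋ = $10,022; SL = ⌊$21,157/4⌋ = $5,289 → take DB $10,022. Book value $15,035.

$10,022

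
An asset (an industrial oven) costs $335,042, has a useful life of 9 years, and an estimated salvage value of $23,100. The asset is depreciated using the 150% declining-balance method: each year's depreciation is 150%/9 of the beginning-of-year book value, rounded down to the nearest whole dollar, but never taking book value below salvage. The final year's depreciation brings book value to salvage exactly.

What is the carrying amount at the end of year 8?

Depreciable base = $335,042 − $23,100 = $311,942.
Year 1: ⌊$335,042 × 150%/9⌋ = $55,840. Book value $279,202.
Year 2: ⌊$279,202 × 150%/9⌋ = $46,533. Book value $232,669.
Year 3: ⌊$232,669 × 150%/9⌋ = $38,778. Book value $193,891.
Year 4: ⌊$193,891 × 150%/9⌋ = $32,315. Book value $161,576.
Year 5: ⌊$161,576 × 150%/9⌋ = $26,929. Book value $134,647.
Year 6: ⌊$134,647 × 150%/9⌋ = $22,441. Book value $112,206.
Year 7: ⌊$112,206 × 150%/9⌋ = $18,701. Book value $93,505.
Year 8: ⌊$93,505 × 150%/9⌋ = $15,584. Book value $77,921.

$77,921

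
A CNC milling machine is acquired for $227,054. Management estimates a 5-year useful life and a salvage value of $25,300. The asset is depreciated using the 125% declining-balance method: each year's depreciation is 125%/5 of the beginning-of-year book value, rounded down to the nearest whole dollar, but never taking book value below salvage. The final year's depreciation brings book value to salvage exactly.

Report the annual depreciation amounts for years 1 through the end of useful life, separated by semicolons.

$56,763; $42,572; $31,929; $23,947; $46,543

Depreciable base = $227,054 − $25,300 = $201,754.
Year 1: ⌊$227,054 × 125%/5⌋ = $56,763. Book value $170,291.
Year 2: ⌊$170,291 × 125%/5⌋ = $42,572. Book value $127,719.
Year 3: ⌊$127,719 × 125%/5⌋ = $31,929. Book value $95,790.
Year 4: ⌊$95,790 × 125%/5⌋ = $23,947. Book value $71,843.
Year 5 (final): $71,843 − $25,300 = $46,543. Book value $25,300.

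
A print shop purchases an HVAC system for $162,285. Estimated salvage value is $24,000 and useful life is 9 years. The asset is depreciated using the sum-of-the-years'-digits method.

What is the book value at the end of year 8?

$27,073

Depreciable base = $162,285 − $24,000 = $138,285.
Sum of the years' digits = 9+8+7+6+5+4+3+2+1 = 45.
Year 1: $138,285 × 9/45 = $27,657. Book value $134,628.
Year 2: $138,285 × 8/45 = $24,584. Book value $110,044.
Year 3: $138,285 × 7/45 = $21,511. Book value $88,533.
Year 4: $138,285 × 6/45 = $18,438. Book value $70,095.
Year 5: $138,285 × 5/45 = $15,365. Book value $54,730.
Year 6: $138,285 × 4/45 = $12,292. Book value $42,438.
Year 7: $138,285 × 3/45 = $9,219. Book value $33,219.
Year 8: $138,285 × 2/45 = $6,146. Book value $27,073.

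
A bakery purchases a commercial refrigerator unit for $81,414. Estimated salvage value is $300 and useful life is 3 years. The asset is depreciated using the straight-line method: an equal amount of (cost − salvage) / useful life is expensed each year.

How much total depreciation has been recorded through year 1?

Depreciable base = $81,414 − $300 = $81,114.
Annual expense = $81,114 / 3 = $27,038.
End of year 1: book value $54,376.
Accumulated through year 1 = $81,414 − $54,376 = $27,038.

$27,038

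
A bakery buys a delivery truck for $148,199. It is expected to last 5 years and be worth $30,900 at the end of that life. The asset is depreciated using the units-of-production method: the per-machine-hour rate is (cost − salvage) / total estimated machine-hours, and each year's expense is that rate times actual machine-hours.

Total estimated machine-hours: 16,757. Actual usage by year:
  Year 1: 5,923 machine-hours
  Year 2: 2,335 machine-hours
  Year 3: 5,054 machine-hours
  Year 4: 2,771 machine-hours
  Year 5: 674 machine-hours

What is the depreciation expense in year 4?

$19,397

Depreciable base = $148,199 − $30,900 = $117,299.
Rate = $117,299 / 16,757 machine-hours = $7 per machine-hour.
Year 1: 5,923 × $7 = $41,461. Book value $106,738.
Year 2: 2,335 × $7 = $16,345. Book value $90,393.
Year 3: 5,054 × $7 = $35,378. Book value $55,015.
Year 4: 2,771 × $7 = $19,397. Book value $35,618.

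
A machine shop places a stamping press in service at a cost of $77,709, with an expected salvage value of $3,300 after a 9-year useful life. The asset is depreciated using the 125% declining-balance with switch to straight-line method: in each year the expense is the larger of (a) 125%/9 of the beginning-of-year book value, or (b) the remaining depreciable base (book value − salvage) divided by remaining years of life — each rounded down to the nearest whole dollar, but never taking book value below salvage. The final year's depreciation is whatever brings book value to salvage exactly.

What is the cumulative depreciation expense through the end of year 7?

Depreciable base = $77,709 − $3,300 = $74,409.
Year 1: DB = ⌊$77,709 × 125%/9⌋ = $10,792; SL = ⌊$74,409/9⌋ = $8,267 → take DB $10,792. Book value $66,917.
Year 2: DB = ⌊$66,917 × 125%/9⌋ = $9,294; SL = ⌊$63,617/8⌋ = $7,952 → take DB $9,294. Book value $57,623.
Year 3: DB = ⌊$57,623 × 125%/9⌋ = $8,003; SL = ⌊$54,323/7⌋ = $7,760 → take DB $8,003. Book value $49,620.
Year 4: DB = ⌊$49,620 × 125%/9⌋ = $6,891; SL = ⌊$46,320/6⌋ = $7,720 → take SL $7,720. Book value $41,900.
Year 5: DB = ⌊$41,900 × 125%/9⌋ = $5,819; SL = ⌊$38,600/5⌋ = $7,720 → take SL $7,720. Book value $34,180.
Year 6: DB = ⌊$34,180 × 125%/9⌋ = $4,747; SL = ⌊$30,880/4⌋ = $7,720 → take SL $7,720. Book value $26,460.
Year 7: DB = ⌊$26,460 × 125%/9⌋ = $3,675; SL = ⌊$23,160/3⌋ = $7,720 → take SL $7,720. Book value $18,740.
Accumulated through year 7 = $77,709 − $18,740 = $58,969.

$58,969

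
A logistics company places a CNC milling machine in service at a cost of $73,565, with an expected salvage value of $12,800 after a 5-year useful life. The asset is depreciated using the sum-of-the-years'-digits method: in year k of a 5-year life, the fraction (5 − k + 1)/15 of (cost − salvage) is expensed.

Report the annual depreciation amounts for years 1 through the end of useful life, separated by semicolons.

$20,255; $16,204; $12,153; $8,102; $4,051

Depreciable base = $73,565 − $12,800 = $60,765.
Sum of the years' digits = 5+4+3+2+1 = 15.
Year 1: $60,765 × 5/15 = $20,255. Book value $53,310.
Year 2: $60,765 × 4/15 = $16,204. Book value $37,106.
Year 3: $60,765 × 3/15 = $12,153. Book value $24,953.
Year 4: $60,765 × 2/15 = $8,102. Book value $16,851.
Year 5: $60,765 × 1/15 = $4,051. Book value $12,800.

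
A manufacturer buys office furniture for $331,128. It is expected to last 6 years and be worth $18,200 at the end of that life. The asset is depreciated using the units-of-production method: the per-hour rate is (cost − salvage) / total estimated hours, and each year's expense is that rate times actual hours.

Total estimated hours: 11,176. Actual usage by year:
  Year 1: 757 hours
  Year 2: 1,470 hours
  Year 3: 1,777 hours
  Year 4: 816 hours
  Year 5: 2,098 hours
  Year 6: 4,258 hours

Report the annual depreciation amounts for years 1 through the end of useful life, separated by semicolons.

$21,196; $41,160; $49,756; $22,848; $58,744; $119,224

Depreciable base = $331,128 − $18,200 = $312,928.
Rate = $312,928 / 11,176 hours = $28 per hour.
Year 1: 757 × $28 = $21,196. Book value $309,932.
Year 2: 1,470 × $28 = $41,160. Book value $268,772.
Year 3: 1,777 × $28 = $49,756. Book value $219,016.
Year 4: 816 × $28 = $22,848. Book value $196,168.
Year 5: 2,098 × $28 = $58,744. Book value $137,424.
Year 6: 4,258 × $28 = $119,224. Book value $18,200.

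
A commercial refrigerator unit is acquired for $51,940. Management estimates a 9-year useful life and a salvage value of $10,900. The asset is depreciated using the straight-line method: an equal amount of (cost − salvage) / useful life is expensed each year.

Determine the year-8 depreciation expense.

$4,560

Depreciable base = $51,940 − $10,900 = $41,040.
Annual expense = $41,040 / 9 = $4,560.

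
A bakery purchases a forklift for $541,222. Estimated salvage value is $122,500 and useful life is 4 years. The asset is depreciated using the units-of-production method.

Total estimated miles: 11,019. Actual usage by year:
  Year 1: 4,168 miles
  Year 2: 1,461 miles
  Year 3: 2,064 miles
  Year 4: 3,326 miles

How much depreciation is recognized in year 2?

$55,518

Depreciable base = $541,222 − $122,500 = $418,722.
Rate = $418,722 / 11,019 miles = $38 per mile.
Year 1: 4,168 × $38 = $158,384. Book value $382,838.
Year 2: 1,461 × $38 = $55,518. Book value $327,320.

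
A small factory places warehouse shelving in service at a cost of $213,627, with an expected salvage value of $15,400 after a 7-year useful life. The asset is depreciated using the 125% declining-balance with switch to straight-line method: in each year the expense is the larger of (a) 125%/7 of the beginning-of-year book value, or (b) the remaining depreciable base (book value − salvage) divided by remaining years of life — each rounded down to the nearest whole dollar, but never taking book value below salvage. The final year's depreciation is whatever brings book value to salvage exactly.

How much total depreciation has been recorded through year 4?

Depreciable base = $213,627 − $15,400 = $198,227.
Year 1: DB = ⌊$213,627 × 125%/7⌋ = $38,147; SL = ⌊$198,227/7⌋ = $28,318 → take DB $38,147. Book value $175,480.
Year 2: DB = ⌊$175,480 × 125%/7⌋ = $31,335; SL = ⌊$160,080/6⌋ = $26,680 → take DB $31,335. Book value $144,145.
Year 3: DB = ⌊$144,145 × 125%/7⌋ = $25,740; SL = ⌊$128,745/5⌋ = $25,749 → take SL $25,749. Book value $118,396.
Year 4: DB = ⌊$118,396 × 125%/7⌋ = $21,142; SL = ⌊$102,996/4⌋ = $25,749 → take SL $25,749. Book value $92,647.
Accumulated through year 4 = $213,627 − $92,647 = $120,980.

$120,980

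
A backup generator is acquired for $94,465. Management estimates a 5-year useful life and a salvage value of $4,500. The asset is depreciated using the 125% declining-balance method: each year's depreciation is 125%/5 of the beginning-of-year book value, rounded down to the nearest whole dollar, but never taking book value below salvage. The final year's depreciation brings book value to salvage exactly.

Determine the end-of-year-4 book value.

Depreciable base = $94,465 − $4,500 = $89,965.
Year 1: ⌊$94,465 × 125%/5⌋ = $23,616. Book value $70,849.
Year 2: ⌊$70,849 × 125%/5⌋ = $17,712. Book value $53,137.
Year 3: ⌊$53,137 × 125%/5⌋ = $13,284. Book value $39,853.
Year 4: ⌊$39,853 × 125%/5⌋ = $9,963. Book value $29,890.

$29,890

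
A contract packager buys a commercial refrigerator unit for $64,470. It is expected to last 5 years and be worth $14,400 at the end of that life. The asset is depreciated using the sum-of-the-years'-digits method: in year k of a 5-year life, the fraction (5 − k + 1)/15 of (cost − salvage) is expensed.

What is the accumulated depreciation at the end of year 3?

$40,056

Depreciable base = $64,470 − $14,400 = $50,070.
Sum of the years' digits = 5+4+3+2+1 = 15.
Year 1: $50,070 × 5/15 = $16,690. Book value $47,780.
Year 2: $50,070 × 4/15 = $13,352. Book value $34,428.
Year 3: $50,070 × 3/15 = $10,014. Book value $24,414.
Accumulated through year 3 = $64,470 − $24,414 = $40,056.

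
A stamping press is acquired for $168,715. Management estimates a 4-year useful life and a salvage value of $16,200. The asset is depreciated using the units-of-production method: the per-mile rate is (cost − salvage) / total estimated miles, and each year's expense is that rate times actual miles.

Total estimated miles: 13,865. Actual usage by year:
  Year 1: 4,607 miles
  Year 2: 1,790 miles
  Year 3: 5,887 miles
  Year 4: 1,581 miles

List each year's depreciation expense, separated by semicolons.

$50,677; $19,690; $64,757; $17,391

Depreciable base = $168,715 − $16,200 = $152,515.
Rate = $152,515 / 13,865 miles = $11 per mile.
Year 1: 4,607 × $11 = $50,677. Book value $118,038.
Year 2: 1,790 × $11 = $19,690. Book value $98,348.
Year 3: 5,887 × $11 = $64,757. Book value $33,591.
Year 4: 1,581 × $11 = $17,391. Book value $16,200.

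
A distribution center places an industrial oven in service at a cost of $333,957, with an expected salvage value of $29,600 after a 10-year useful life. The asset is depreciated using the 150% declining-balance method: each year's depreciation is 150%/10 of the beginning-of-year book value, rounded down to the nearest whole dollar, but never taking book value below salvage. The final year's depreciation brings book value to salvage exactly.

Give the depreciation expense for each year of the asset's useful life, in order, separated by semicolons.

$50,093; $42,579; $36,192; $30,763; $26,149; $22,227; $18,893; $16,059; $13,650; $47,752

Depreciable base = $333,957 − $29,600 = $304,357.
Year 1: ⌊$333,957 × 150%/10⌋ = $50,093. Book value $283,864.
Year 2: ⌊$283,864 × 150%/10⌋ = $42,579. Book value $241,285.
Year 3: ⌊$241,285 × 150%/10⌋ = $36,192. Book value $205,093.
Year 4: ⌊$205,093 × 150%/10⌋ = $30,763. Book value $174,330.
Year 5: ⌊$174,330 × 150%/10⌋ = $26,149. Book value $148,181.
Year 6: ⌊$148,181 × 150%/10⌋ = $22,227. Book value $125,954.
Year 7: ⌊$125,954 × 150%/10⌋ = $18,893. Book value $107,061.
Year 8: ⌊$107,061 × 150%/10⌋ = $16,059. Book value $91,002.
Year 9: ⌊$91,002 × 150%/10⌋ = $13,650. Book value $77,352.
Year 10 (final): $77,352 − $29,600 = $47,752. Book value $29,600.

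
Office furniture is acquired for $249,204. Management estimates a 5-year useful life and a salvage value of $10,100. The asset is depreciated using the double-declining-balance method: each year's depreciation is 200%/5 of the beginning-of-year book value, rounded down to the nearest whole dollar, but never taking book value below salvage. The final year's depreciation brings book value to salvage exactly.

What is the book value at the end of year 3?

Depreciable base = $249,204 − $10,100 = $239,104.
Year 1: ⌊$249,204 × 200%/5⌋ = $99,681. Book value $149,523.
Year 2: ⌊$149,523 × 200%/5⌋ = $59,809. Book value $89,714.
Year 3: ⌊$89,714 × 200%/5⌋ = $35,885. Book value $53,829.

$53,829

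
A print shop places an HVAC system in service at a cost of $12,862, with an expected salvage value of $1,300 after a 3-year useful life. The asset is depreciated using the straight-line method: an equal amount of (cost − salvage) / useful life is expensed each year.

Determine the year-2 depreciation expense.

$3,854

Depreciable base = $12,862 − $1,300 = $11,562.
Annual expense = $11,562 / 3 = $3,854.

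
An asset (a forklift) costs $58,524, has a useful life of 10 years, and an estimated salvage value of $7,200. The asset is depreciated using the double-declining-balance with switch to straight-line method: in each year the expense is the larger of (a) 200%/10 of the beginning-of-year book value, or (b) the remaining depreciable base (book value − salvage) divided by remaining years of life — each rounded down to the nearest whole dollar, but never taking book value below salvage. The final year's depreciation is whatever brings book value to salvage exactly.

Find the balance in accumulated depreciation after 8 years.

Depreciable base = $58,524 − $7,200 = $51,324.
Year 1: DB = ⌊$58,524 × 200%/10⌋ = $11,704; SL = ⌊$51,324/10⌋ = $5,132 → take DB $11,704. Book value $46,820.
Year 2: DB = ⌊$46,820 × 200%/10⌋ = $9,364; SL = ⌊$39,620/9⌋ = $4,402 → take DB $9,364. Book value $37,456.
Year 3: DB = ⌊$37,456 × 200%/10⌋ = $7,491; SL = ⌊$30,256/8⌋ = $3,782 → take DB $7,491. Book value $29,965.
Year 4: DB = ⌊$29,965 × 200%/10⌋ = $5,993; SL = ⌊$22,765/7⌋ = $3,252 → take DB $5,993. Book value $23,972.
Year 5: DB = ⌊$23,972 × 200%/10⌋ = $4,794; SL = ⌊$16,772/6⌋ = $2,795 → take DB $4,794. Book value $19,178.
Year 6: DB = ⌊$19,178 × 200%/10⌋ = $3,835; SL = ⌊$11,978/5⌋ = $2,395 → take DB $3,835. Book value $15,343.
Year 7: DB = ⌊$15,343 × 200%/10⌋ = $3,068; SL = ⌊$8,143/4⌋ = $2,035 → take DB $3,068. Book value $12,275.
Year 8: DB = ⌊$12,275 × 200%/10⌋ = $2,455; SL = ⌊$5,075/3⌋ = $1,691 → take DB $2,455. Book value $9,820.
Accumulated through year 8 = $58,524 − $9,820 = $48,704.

$48,704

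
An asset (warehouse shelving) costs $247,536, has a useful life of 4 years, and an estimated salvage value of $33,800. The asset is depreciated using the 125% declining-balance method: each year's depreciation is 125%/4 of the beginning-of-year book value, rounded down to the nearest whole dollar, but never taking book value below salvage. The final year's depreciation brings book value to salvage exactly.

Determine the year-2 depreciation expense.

Depreciable base = $247,536 − $33,800 = $213,736.
Year 1: ⌊$247,536 × 125%/4⌋ = $77,355. Book value $170,181.
Year 2: ⌊$170,181 × 125%/4⌋ = $53,181. Book value $117,000.

$53,181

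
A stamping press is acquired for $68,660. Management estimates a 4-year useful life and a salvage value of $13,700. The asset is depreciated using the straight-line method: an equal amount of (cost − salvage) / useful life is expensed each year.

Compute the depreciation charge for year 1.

Depreciable base = $68,660 − $13,700 = $54,960.
Annual expense = $54,960 / 4 = $13,740.

$13,740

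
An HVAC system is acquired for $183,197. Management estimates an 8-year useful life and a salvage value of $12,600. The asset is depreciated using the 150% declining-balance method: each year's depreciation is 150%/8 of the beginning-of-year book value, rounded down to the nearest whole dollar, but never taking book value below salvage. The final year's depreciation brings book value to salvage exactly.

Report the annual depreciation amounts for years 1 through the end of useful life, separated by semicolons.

$34,349; $27,909; $22,676; $18,424; $14,969; $12,163; $9,882; $30,225

Depreciable base = $183,197 − $12,600 = $170,597.
Year 1: ⌊$183,197 × 150%/8⌋ = $34,349. Book value $148,848.
Year 2: ⌊$148,848 × 150%/8⌋ = $27,909. Book value $120,939.
Year 3: ⌊$120,939 × 150%/8⌋ = $22,676. Book value $98,263.
Year 4: ⌊$98,263 × 150%/8⌋ = $18,424. Book value $79,839.
Year 5: ⌊$79,839 × 150%/8⌋ = $14,969. Book value $64,870.
Year 6: ⌊$64,870 × 150%/8⌋ = $12,163. Book value $52,707.
Year 7: ⌊$52,707 × 150%/8⌋ = $9,882. Book value $42,825.
Year 8 (final): $42,825 − $12,600 = $30,225. Book value $12,600.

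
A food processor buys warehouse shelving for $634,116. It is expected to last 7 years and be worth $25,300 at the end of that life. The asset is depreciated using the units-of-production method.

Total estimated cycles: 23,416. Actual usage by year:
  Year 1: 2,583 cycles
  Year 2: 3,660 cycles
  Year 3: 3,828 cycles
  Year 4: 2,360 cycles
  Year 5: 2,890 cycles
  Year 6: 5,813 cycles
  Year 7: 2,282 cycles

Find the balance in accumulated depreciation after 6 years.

Depreciable base = $634,116 − $25,300 = $608,816.
Rate = $608,816 / 23,416 cycles = $26 per cycle.
Year 1: 2,583 × $26 = $67,158. Book value $566,958.
Year 2: 3,660 × $26 = $95,160. Book value $471,798.
Year 3: 3,828 × $26 = $99,528. Book value $372,270.
Year 4: 2,360 × $26 = $61,360. Book value $310,910.
Year 5: 2,890 × $26 = $75,140. Book value $235,770.
Year 6: 5,813 × $26 = $151,138. Book value $84,632.
Accumulated through year 6 = $634,116 − $84,632 = $549,484.

$549,484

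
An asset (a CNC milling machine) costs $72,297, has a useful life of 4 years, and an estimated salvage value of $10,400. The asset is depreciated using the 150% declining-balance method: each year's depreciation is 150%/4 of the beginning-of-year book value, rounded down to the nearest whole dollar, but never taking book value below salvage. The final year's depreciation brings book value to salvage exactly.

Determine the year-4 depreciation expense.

$7,252

Depreciable base = $72,297 − $10,400 = $61,897.
Year 1: ⌊$72,297 × 150%/4⌋ = $27,111. Book value $45,186.
Year 2: ⌊$45,186 × 150%/4⌋ = $16,944. Book value $28,242.
Year 3: ⌊$28,242 × 150%/4⌋ = $10,590. Book value $17,652.
Year 4 (final): $17,652 − $10,400 = $7,252. Book value $10,400.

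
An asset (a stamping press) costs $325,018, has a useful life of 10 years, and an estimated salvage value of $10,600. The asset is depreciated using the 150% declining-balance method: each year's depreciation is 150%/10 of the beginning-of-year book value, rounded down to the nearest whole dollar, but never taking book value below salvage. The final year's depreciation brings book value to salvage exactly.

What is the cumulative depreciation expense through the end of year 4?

Depreciable base = $325,018 − $10,600 = $314,418.
Year 1: ⌊$325,018 × 150%/10⌋ = $48,752. Book value $276,266.
Year 2: ⌊$276,266 × 150%/10⌋ = $41,439. Book value $234,827.
Year 3: ⌊$234,827 × 150%/10⌋ = $35,224. Book value $199,603.
Year 4: ⌊$199,603 × 150%/10⌋ = $29,940. Book value $169,663.
Accumulated through year 4 = $325,018 − $169,663 = $155,355.

$155,355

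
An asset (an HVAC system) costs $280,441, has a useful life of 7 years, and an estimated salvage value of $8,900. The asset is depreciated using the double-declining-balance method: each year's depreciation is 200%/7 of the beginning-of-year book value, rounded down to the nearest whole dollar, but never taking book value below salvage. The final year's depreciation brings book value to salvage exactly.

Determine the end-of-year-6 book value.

$37,247

Depreciable base = $280,441 − $8,900 = $271,541.
Year 1: ⌊$280,441 × 200%/7⌋ = $80,126. Book value $200,315.
Year 2: ⌊$200,315 × 200%/7⌋ = $57,232. Book value $143,083.
Year 3: ⌊$143,083 × 200%/7⌋ = $40,880. Book value $102,203.
Year 4: ⌊$102,203 × 200%/7⌋ = $29,200. Book value $73,003.
Year 5: ⌊$73,003 × 200%/7⌋ = $20,858. Book value $52,145.
Year 6: ⌊$52,145 × 200%/7⌋ = $14,898. Book value $37,247.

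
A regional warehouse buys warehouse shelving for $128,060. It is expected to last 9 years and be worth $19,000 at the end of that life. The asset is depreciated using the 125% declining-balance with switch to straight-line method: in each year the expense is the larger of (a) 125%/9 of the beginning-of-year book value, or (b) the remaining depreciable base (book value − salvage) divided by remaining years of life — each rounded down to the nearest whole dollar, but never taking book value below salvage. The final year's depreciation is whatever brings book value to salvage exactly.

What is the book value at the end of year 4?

$70,414

Depreciable base = $128,060 − $19,000 = $109,060.
Year 1: DB = ⌊$128,060 × 125%/9⌋ = $17,786; SL = ⌊$109,060/9⌋ = $12,117 → take DB $17,786. Book value $110,274.
Year 2: DB = ⌊$110,274 × 125%/9⌋ = $15,315; SL = ⌊$91,274/8⌋ = $11,409 → take DB $15,315. Book value $94,959.
Year 3: DB = ⌊$94,959 × 125%/9⌋ = $13,188; SL = ⌊$75,959/7⌋ = $10,851 → take DB $13,188. Book value $81,771.
Year 4: DB = ⌊$81,771 × 125%/9⌋ = $11,357; SL = ⌊$62,771/6⌋ = $10,461 → take DB $11,357. Book value $70,414.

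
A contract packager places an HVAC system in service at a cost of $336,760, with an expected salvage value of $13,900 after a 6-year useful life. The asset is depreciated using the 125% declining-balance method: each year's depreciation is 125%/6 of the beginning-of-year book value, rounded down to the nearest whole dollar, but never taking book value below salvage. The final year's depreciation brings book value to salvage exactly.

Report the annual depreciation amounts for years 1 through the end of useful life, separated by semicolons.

$70,158; $55,542; $43,970; $34,810; $27,558; $90,822

Depreciable base = $336,760 − $13,900 = $322,860.
Year 1: ⌊$336,760 × 125%/6⌋ = $70,158. Book value $266,602.
Year 2: ⌊$266,602 × 125%/6⌋ = $55,542. Book value $211,060.
Year 3: ⌊$211,060 × 125%/6⌋ = $43,970. Book value $167,090.
Year 4: ⌊$167,090 × 125%/6⌋ = $34,810. Book value $132,280.
Year 5: ⌊$132,280 × 125%/6⌋ = $27,558. Book value $104,722.
Year 6 (final): $104,722 − $13,900 = $90,822. Book value $13,900.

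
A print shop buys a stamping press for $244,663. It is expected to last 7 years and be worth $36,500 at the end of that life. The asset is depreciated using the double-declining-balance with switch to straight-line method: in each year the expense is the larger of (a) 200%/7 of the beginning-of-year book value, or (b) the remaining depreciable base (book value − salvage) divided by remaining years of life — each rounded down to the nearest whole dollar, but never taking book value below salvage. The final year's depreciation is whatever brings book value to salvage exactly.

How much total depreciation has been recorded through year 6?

$208,163

Depreciable base = $244,663 − $36,500 = $208,163.
Year 1: DB = ⌊$244,663 × 200%/7⌋ = $69,903; SL = ⌊$208,163/7⌋ = $29,737 → take DB $69,903. Book value $174,760.
Year 2: DB = ⌊$174,760 × 200%/7⌋ = $49,931; SL = ⌊$138,260/6⌋ = $23,043 → take DB $49,931. Book value $124,829.
Year 3: DB = ⌊$124,829 × 200%/7⌋ = $35,665; SL = ⌊$88,329/5⌋ = $17,665 → take DB $35,665. Book value $89,164.
Year 4: DB = ⌊$89,164 × 200%/7⌋ = $25,475; SL = ⌊$52,664/4⌋ = $13,166 → take DB $25,475. Book value $63,689.
Year 5: DB = ⌊$63,689 × 200%/7⌋ = $18,196; SL = ⌊$27,189/3⌋ = $9,063 → take DB $18,196. Book value $45,493.
Year 6: DB = ⌊$45,493 × 200%/7⌋ = $12,998; SL = ⌊$8,993/2⌋ = $4,496 → take DB $12,998, capped at $8,993. Book value $36,500.
Accumulated through year 6 = $244,663 − $36,500 = $208,163.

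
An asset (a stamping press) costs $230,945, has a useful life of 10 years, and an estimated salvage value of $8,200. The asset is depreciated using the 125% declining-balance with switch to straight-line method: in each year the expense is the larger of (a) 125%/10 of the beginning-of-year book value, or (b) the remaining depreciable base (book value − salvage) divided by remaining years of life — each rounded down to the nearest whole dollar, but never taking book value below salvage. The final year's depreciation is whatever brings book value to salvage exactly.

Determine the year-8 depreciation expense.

$20,931

Depreciable base = $230,945 − $8,200 = $222,745.
Year 1: DB = ⌊$230,945 × 125%/10⌋ = $28,868; SL = ⌊$222,745/10⌋ = $22,274 → take DB $28,868. Book value $202,077.
Year 2: DB = ⌊$202,077 × 125%/10⌋ = $25,259; SL = ⌊$193,877/9⌋ = $21,541 → take DB $25,259. Book value $176,818.
Year 3: DB = ⌊$176,818 × 125%/10⌋ = $22,102; SL = ⌊$168,618/8⌋ = $21,077 → take DB $22,102. Book value $154,716.
Year 4: DB = ⌊$154,716 × 125%/10⌋ = $19,339; SL = ⌊$146,516/7⌋ = $20,930 → take SL $20,930. Book value $133,786.
Year 5: DB = ⌊$133,786 × 125%/10⌋ = $16,723; SL = ⌊$125,586/6⌋ = $20,931 → take SL $20,931. Book value $112,855.
Year 6: DB = ⌊$112,855 × 125%/10⌋ = $14,106; SL = ⌊$104,655/5⌋ = $20,931 → take SL $20,931. Book value $91,924.
Year 7: DB = ⌊$91,924 × 125%/10⌋ = $11,490; SL = ⌊$83,724/4⌋ = $20,931 → take SL $20,931. Book value $70,993.
Year 8: DB = ⌊$70,993 × 125%/10⌋ = $8,874; SL = ⌊$62,793/3⌋ = $20,931 → take SL $20,931. Book value $50,062.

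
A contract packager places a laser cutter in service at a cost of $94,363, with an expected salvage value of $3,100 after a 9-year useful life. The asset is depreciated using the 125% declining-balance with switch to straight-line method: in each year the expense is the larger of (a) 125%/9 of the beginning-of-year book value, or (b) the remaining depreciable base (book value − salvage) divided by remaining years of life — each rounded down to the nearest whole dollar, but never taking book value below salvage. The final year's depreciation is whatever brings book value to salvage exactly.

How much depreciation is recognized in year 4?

Depreciable base = $94,363 − $3,100 = $91,263.
Year 1: DB = ⌊$94,363 × 125%/9⌋ = $13,105; SL = ⌊$91,263/9⌋ = $10,140 → take DB $13,105. Book value $81,258.
Year 2: DB = ⌊$81,258 × 125%/9⌋ = $11,285; SL = ⌊$78,158/8⌋ = $9,769 → take DB $11,285. Book value $69,973.
Year 3: DB = ⌊$69,973 × 125%/9⌋ = $9,718; SL = ⌊$66,873/7⌋ = $9,553 → take DB $9,718. Book value $60,255.
Year 4: DB = ⌊$60,255 × 125%/9⌋ = $8,368; SL = ⌊$57,155/6⌋ = $9,525 → take SL $9,525. Book value $50,730.

$9,525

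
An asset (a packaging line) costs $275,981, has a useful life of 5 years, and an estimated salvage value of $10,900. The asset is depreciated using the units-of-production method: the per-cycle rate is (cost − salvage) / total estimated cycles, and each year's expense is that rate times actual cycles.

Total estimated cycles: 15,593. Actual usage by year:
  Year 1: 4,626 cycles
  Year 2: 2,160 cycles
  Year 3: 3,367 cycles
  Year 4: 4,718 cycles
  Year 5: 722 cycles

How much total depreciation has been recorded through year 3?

Depreciable base = $275,981 − $10,900 = $265,081.
Rate = $265,081 / 15,593 cycles = $17 per cycle.
Year 1: 4,626 × $17 = $78,642. Book value $197,339.
Year 2: 2,160 × $17 = $36,720. Book value $160,619.
Year 3: 3,367 × $17 = $57,239. Book value $103,380.
Accumulated through year 3 = $275,981 − $103,380 = $172,601.

$172,601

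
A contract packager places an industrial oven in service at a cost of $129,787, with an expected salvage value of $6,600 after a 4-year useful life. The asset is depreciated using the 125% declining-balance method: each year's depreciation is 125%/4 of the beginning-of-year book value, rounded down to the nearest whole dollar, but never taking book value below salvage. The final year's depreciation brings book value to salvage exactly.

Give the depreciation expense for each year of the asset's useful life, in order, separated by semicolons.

Depreciable base = $129,787 − $6,600 = $123,187.
Year 1: ⌊$129,787 × 125%/4⌋ = $40,558. Book value $89,229.
Year 2: ⌊$89,229 × 125%/4⌋ = $27,884. Book value $61,345.
Year 3: ⌊$61,345 × 125%/4⌋ = $19,170. Book value $42,175.
Year 4 (final): $42,175 − $6,600 = $35,575. Book value $6,600.

$40,558; $27,884; $19,170; $35,575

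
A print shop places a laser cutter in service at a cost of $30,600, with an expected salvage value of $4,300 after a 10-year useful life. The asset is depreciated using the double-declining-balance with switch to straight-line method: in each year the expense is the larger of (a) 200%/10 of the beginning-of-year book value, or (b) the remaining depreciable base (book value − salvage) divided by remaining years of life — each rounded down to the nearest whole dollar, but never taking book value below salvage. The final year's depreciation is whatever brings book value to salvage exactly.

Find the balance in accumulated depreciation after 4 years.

$18,065

Depreciable base = $30,600 − $4,300 = $26,300.
Year 1: DB = ⌊$30,600 × 200%/10⌋ = $6,120; SL = ⌊$26,300/10⌋ = $2,630 → take DB $6,120. Book value $24,480.
Year 2: DB = ⌊$24,480 × 200%/10⌋ = $4,896; SL = ⌊$20,180/9⌋ = $2,242 → take DB $4,896. Book value $19,584.
Year 3: DB = ⌊$19,584 × 200%/10⌋ = $3,916; SL = ⌊$15,284/8⌋ = $1,910 → take DB $3,916. Book value $15,668.
Year 4: DB = ⌊$15,668 × 200%/10⌋ = $3,133; SL = ⌊$11,368/7⌋ = $1,624 → take DB $3,133. Book value $12,535.
Accumulated through year 4 = $30,600 − $12,535 = $18,065.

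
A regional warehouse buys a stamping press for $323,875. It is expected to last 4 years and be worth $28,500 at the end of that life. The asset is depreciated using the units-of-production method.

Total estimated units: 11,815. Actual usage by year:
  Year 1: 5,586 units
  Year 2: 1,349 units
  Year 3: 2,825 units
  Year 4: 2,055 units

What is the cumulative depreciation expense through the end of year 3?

Depreciable base = $323,875 − $28,500 = $295,375.
Rate = $295,375 / 11,815 units = $25 per unit.
Year 1: 5,586 × $25 = $139,650. Book value $184,225.
Year 2: 1,349 × $25 = $33,725. Book value $150,500.
Year 3: 2,825 × $25 = $70,625. Book value $79,875.
Accumulated through year 3 = $323,875 − $79,875 = $244,000.

$244,000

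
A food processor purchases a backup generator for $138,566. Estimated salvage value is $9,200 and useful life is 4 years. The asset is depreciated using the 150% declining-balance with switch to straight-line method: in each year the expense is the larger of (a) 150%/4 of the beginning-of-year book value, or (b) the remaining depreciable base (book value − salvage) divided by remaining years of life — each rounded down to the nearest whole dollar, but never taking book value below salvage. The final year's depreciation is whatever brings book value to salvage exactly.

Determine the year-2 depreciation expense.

Depreciable base = $138,566 − $9,200 = $129,366.
Year 1: DB = ⌊$138,566 × 150%/4⌋ = $51,962; SL = ⌊$129,366/4⌋ = $32,341 → take DB $51,962. Book value $86,604.
Year 2: DB = ⌊$86,604 × 150%/4⌋ = $32,476; SL = ⌊$77,404/3⌋ = $25,801 → take DB $32,476. Book value $54,128.

$32,476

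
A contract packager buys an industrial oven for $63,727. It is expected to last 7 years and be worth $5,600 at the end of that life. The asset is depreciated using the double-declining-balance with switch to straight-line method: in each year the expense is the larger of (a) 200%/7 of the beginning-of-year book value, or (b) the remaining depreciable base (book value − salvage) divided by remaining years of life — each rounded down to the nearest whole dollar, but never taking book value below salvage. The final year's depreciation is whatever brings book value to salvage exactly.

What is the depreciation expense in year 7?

$2,865

Depreciable base = $63,727 − $5,600 = $58,127.
Year 1: DB = ⌊$63,727 × 200%/7⌋ = $18,207; SL = ⌊$58,127/7⌋ = $8,303 → take DB $18,207. Book value $45,520.
Year 2: DB = ⌊$45,520 × 200%/7⌋ = $13,005; SL = ⌊$39,920/6⌋ = $6,653 → take DB $13,005. Book value $32,515.
Year 3: DB = ⌊$32,515 × 200%/7⌋ = $9,290; SL = ⌊$26,915/5⌋ = $5,383 → take DB $9,290. Book value $23,225.
Year 4: DB = ⌊$23,225 × 200%/7⌋ = $6,635; SL = ⌊$17,625/4⌋ = $4,406 → take DB $6,635. Book value $16,590.
Year 5: DB = ⌊$16,590 × 200%/7⌋ = $4,740; SL = ⌊$10,990/3⌋ = $3,663 → take DB $4,740. Book value $11,850.
Year 6: DB = ⌊$11,850 × 200%/7⌋ = $3,385; SL = ⌊$6,250/2⌋ = $3,125 → take DB $3,385. Book value $8,465.
Year 7 (final): $8,465 − $5,600 = $2,865. Book value $5,600.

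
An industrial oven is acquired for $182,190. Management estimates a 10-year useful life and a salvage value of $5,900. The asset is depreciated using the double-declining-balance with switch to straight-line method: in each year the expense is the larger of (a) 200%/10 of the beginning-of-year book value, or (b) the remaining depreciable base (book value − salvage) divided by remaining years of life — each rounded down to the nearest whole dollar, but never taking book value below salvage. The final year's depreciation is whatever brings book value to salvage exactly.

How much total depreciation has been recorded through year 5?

Depreciable base = $182,190 − $5,900 = $176,290.
Year 1: DB = ⌊$182,190 × 200%/10⌋ = $36,438; SL = ⌊$176,290/10⌋ = $17,629 → take DB $36,438. Book value $145,752.
Year 2: DB = ⌊$145,752 × 200%/10⌋ = $29,150; SL = ⌊$139,852/9⌋ = $15,539 → take DB $29,150. Book value $116,602.
Year 3: DB = ⌊$116,602 × 200%/10⌋ = $23,320; SL = ⌊$110,702/8⌋ = $13,837 → take DB $23,320. Book value $93,282.
Year 4: DB = ⌊$93,282 × 200%/10⌋ = $18,656; SL = ⌊$87,382/7⌋ = $12,483 → take DB $18,656. Book value $74,626.
Year 5: DB = ⌊$74,626 × 200%/10⌋ = $14,925; SL = ⌊$68,726/6⌋ = $11,454 → take DB $14,925. Book value $59,701.
Accumulated through year 5 = $182,190 − $59,701 = $122,489.

$122,489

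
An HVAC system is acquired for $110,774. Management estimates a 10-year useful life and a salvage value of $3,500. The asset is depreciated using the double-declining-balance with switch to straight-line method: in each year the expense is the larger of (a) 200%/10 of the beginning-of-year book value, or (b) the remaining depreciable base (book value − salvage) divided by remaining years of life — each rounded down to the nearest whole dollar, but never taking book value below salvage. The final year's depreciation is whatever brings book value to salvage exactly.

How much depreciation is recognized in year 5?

Depreciable base = $110,774 − $3,500 = $107,274.
Year 1: DB = ⌊$110,774 × 200%/10⌋ = $22,154; SL = ⌊$107,274/10⌋ = $10,727 → take DB $22,154. Book value $88,620.
Year 2: DB = ⌊$88,620 × 200%/10⌋ = $17,724; SL = ⌊$85,120/9⌋ = $9,457 → take DB $17,724. Book value $70,896.
Year 3: DB = ⌊$70,896 × 200%/10⌋ = $14,179; SL = ⌊$67,396/8⌋ = $8,424 → take DB $14,179. Book value $56,717.
Year 4: DB = ⌊$56,717 × 200%/10⌋ = $11,343; SL = ⌊$53,217/7⌋ = $7,602 → take DB $11,343. Book value $45,374.
Year 5: DB = ⌊$45,374 × 200%/10⌋ = $9,074; SL = ⌊$41,874/6⌋ = $6,979 → take DB $9,074. Book value $36,300.

$9,074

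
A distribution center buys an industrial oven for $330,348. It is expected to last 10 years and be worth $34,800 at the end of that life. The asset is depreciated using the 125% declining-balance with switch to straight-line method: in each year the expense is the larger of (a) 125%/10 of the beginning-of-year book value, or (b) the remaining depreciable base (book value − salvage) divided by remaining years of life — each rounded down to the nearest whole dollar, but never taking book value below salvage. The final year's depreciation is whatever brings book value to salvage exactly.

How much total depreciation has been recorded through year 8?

$242,598

Depreciable base = $330,348 − $34,800 = $295,548.
Year 1: DB = ⌊$330,348 × 125%/10⌋ = $41,293; SL = ⌊$295,548/10⌋ = $29,554 → take DB $41,293. Book value $289,055.
Year 2: DB = ⌊$289,055 × 125%/10⌋ = $36,131; SL = ⌊$254,255/9⌋ = $28,250 → take DB $36,131. Book value $252,924.
Year 3: DB = ⌊$252,924 × 125%/10⌋ = $31,615; SL = ⌊$218,124/8⌋ = $27,265 → take DB $31,615. Book value $221,309.
Year 4: DB = ⌊$221,309 × 125%/10⌋ = $27,663; SL = ⌊$186,509/7⌋ = $26,644 → take DB $27,663. Book value $193,646.
Year 5: DB = ⌊$193,646 × 125%/10⌋ = $24,205; SL = ⌊$158,846/6⌋ = $26,474 → take SL $26,474. Book value $167,172.
Year 6: DB = ⌊$167,172 × 125%/10⌋ = $20,896; SL = ⌊$132,372/5⌋ = $26,474 → take SL $26,474. Book value $140,698.
Year 7: DB = ⌊$140,698 × 125%/10⌋ = $17,587; SL = ⌊$105,898/4⌋ = $26,474 → take SL $26,474. Book value $114,224.
Year 8: DB = ⌊$114,224 × 125%/10⌋ = $14,278; SL = ⌊$79,424/3⌋ = $26,474 → take SL $26,474. Book value $87,750.
Accumulated through year 8 = $330,348 − $87,750 = $242,598.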